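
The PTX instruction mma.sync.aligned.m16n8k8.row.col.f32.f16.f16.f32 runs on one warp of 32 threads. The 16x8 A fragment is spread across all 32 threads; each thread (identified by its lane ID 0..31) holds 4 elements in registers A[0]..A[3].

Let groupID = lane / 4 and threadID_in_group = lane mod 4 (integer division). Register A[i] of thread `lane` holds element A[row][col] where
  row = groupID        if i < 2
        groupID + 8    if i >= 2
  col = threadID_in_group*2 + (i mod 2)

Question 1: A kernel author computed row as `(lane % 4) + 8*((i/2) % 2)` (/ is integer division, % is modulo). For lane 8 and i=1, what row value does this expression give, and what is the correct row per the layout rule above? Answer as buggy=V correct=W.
buggy=0 correct=2

`(lane % 4) + 8*((i/2) % 2)`[8,1]→0
L=8→G=8>>2=2, T=8&3=0
[1]→row 2+0=2  col 0·2+1=1
row: 0 vs 2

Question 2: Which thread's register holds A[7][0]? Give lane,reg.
r:7=>grp=7,rB=0  c:0=>tig=0,lo=0
L=7*4+0=28  i=0*2+0=0

28,0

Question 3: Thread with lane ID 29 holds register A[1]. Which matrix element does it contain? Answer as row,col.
lane 29: G=7 (29/4), T=1 (29%4)
i=1: r=7+0=7, c=1*2+1=3

7,3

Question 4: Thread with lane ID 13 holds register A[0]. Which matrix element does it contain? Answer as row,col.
3,2

13: gid=3,tid=1
[0] (3+0,1*2+0) = (3,2)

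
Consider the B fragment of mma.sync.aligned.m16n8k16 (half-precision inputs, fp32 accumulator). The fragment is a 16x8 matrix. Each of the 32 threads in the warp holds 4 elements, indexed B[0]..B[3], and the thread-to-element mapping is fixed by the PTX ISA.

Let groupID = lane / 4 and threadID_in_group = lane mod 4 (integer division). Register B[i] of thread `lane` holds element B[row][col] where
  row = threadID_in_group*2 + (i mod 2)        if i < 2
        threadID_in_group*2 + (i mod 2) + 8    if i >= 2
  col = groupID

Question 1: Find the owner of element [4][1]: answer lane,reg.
c=1→G=1  r=4→rhi=0,T=2,p=0
L=1*4+2=6  i=0*2+0=0

6,0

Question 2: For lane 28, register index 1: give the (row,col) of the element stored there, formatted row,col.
1,7

lane 28->28/4=7, 28 mod 4=0
i=1  r:2·0+1+0->1  c:7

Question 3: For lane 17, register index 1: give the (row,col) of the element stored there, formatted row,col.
17: gid=4,tid=1
[1] (1*2+1+0,4) = (3,4)

3,4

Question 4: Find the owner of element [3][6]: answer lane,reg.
25,1

c: 6->gid=6  r: 3->r8=0,tid=1,i&1=1
L=6*4+1=25  i=0*2+1=1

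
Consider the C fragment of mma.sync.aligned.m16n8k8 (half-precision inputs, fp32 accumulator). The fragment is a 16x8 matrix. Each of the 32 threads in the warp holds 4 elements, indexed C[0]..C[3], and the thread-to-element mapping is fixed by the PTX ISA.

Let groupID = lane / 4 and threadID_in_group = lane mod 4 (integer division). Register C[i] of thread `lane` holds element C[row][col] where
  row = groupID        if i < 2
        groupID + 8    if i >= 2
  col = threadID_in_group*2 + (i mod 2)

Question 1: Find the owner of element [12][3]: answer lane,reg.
r=12→G=4,rhi=1  c=3→T=1,p=1
L=4*4+1=17  i=1*2+1=3

17,3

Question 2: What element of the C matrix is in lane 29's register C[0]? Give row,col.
7,2

lane 29: g=7 (29/4), t=1 (29%4)
i=0: r=7+0=7, c=1*2+0=2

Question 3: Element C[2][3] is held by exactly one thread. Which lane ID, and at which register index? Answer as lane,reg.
9,1

r=2->g=2,rb=0  c=3->t=1,b0=1
L=2*4+1=9  i=0*2+1=1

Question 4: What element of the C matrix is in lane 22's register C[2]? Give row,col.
13,4

22: g=5,t=2
[2] (5+8,2*2+0) = (13,4)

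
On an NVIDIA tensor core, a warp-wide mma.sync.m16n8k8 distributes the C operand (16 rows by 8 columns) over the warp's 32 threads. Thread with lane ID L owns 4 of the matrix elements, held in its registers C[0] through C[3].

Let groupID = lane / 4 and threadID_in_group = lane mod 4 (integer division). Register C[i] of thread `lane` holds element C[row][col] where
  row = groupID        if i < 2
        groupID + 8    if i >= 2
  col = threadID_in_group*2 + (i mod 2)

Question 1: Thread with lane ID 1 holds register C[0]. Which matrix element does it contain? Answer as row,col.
0,2

L=1⇒gr=1>>2=0, th=1&3=1
[0]⇒row 0+0=0  col 1·2+0=2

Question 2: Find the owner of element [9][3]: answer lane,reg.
5,3

r=9->g=1,rb=1  c=3->t=1,b0=1
L=1*4+1=5  i=1*2+1=3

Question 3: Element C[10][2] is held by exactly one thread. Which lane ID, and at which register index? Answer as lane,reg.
r=10⇒gr=2,Rb=1  c=2⇒th=1,odd=0
L=2*4+1=9  i=1*2+0=2

9,2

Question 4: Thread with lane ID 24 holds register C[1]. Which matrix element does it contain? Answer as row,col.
24: G=6,T=0
[1] (6+0,0*2+1) = (6,1)

6,1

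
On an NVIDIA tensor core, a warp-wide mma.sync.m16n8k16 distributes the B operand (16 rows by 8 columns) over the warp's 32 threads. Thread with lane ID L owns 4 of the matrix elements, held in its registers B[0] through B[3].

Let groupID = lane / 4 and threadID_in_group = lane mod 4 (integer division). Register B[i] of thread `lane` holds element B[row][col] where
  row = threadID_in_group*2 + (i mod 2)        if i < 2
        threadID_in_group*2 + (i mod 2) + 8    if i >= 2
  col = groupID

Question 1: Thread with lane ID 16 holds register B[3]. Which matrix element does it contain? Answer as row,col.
9,4

lane 16⇒16/4=4, 16 mod 4=0
i=3  r:2·0+1+8⇒9  c:4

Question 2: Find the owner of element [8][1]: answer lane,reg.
4,2

c=1→G=1  r=8→rhi=1,T=0,p=0
L=1*4+0=4  i=1*2+0=2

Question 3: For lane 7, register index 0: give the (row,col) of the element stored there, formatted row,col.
7: gid=1,tid=3
[0] (3*2+0+0,1) = (6,1)

6,1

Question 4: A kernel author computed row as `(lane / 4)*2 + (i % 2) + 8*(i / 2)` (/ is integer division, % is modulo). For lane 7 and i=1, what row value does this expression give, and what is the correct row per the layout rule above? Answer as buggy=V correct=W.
buggy=3 correct=7

`(lane / 4)*2 + (i % 2) + 8*(i / 2)`[7,1]⇒3
7: gr=1,th=3
[1] (3*2+1+0,1) = (7,1)
row: 3 vs 7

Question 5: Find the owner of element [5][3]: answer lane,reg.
14,1

c: 3->gid=3  r: 5->r8=0,tid=2,i&1=1
L=3*4+2=14  i=0*2+1=1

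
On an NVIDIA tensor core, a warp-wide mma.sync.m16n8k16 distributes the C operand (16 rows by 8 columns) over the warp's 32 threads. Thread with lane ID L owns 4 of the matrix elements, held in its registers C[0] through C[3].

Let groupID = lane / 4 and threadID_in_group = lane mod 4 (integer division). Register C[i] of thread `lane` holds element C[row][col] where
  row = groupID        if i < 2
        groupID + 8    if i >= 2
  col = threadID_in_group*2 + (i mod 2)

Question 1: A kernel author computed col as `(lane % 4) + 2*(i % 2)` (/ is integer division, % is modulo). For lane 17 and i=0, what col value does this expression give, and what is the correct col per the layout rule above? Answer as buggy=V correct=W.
buggy=1 correct=2

`(lane % 4) + 2*(i % 2)`[17,0]=>1
17: grp=4,tig=1
[0] (4+0,1*2+0) = (4,2)
col: 1 vs 2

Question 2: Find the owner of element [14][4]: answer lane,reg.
r=14->g=6,rb=1  c=4->t=2,b0=0
L=6*4+2=26  i=1*2+0=2

26,2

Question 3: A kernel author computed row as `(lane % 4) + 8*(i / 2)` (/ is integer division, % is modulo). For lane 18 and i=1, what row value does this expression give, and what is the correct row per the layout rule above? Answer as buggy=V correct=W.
buggy=2 correct=4

`(lane % 4) + 8*(i / 2)`[18,1]→2
lane 18: G=4 (18/4), T=2 (18%4)
i=1: r=4+0=4, c=2*2+1=5
row: 2 vs 4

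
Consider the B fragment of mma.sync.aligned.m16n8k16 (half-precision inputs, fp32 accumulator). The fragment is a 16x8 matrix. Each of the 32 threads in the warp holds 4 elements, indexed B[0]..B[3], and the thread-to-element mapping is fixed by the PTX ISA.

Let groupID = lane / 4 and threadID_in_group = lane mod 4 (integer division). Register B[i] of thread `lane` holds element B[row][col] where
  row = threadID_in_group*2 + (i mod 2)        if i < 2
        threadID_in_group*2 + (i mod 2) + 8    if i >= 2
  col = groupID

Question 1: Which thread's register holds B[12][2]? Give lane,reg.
c=2→G=2  r=12→rhi=1,T=2,p=0
L=2*4+2=10  i=1*2+0=2

10,2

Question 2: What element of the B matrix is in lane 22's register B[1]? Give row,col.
22: G=5,T=2
[1] (2*2+1+0,5) = (5,5)

5,5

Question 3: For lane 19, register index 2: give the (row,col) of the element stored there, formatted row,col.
L=19->gid=19>>2=4, tid=19&3=3
[2]->row 3·2+0+8=14  col gid=4

14,4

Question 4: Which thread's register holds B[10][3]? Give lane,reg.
c=3⇒gr=3  r=10⇒Rb=1,th=1,odd=0
L=3*4+1=13  i=1*2+0=2

13,2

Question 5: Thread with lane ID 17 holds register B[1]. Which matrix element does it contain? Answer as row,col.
3,4

lane 17: grp=4 (17/4), tig=1 (17%4)
i=1: r=1*2+1+0=3, c=grp=4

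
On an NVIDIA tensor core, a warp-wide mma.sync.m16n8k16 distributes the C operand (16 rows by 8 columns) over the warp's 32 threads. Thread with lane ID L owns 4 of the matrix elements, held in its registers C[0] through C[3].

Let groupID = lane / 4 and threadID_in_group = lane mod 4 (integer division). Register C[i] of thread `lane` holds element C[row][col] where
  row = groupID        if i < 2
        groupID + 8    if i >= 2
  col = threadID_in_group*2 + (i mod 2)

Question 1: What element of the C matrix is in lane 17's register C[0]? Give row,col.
L=17->gid=17>>2=4, tid=17&3=1
[0]->row 4+0=4  col 1·2+0=2

4,2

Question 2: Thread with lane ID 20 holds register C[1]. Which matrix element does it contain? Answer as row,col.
5,1

lane 20→20/4=5, 20 mod 4=0
i=1  r:5+0→5  c:2·0+1→1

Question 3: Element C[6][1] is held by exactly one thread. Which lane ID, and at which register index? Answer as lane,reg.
r=6⇒gr=6,Rb=0  c=1⇒th=0,odd=1
L=6*4+0=24  i=0*2+1=1

24,1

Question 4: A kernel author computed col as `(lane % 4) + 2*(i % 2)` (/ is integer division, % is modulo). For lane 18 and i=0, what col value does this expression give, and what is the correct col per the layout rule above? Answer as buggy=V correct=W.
`(lane % 4) + 2*(i % 2)`[18,0]->2
L=18->gid=18>>2=4, tid=18&3=2
[0]->row 4+0=4  col 2·2+0=4
col: 2 vs 4

buggy=2 correct=4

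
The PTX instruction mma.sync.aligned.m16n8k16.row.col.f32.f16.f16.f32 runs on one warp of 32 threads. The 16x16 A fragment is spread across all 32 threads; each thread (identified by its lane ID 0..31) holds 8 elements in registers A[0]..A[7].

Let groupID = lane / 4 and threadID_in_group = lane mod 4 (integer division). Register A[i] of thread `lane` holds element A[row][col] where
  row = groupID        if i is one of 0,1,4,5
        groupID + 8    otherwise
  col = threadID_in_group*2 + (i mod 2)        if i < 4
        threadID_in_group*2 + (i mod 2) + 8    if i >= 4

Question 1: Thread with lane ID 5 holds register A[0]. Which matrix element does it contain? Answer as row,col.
1,2

lane 5⇒5/4=1, 5 mod 4=1
i=0  r:1+0⇒1  c:2·1+0+0⇒2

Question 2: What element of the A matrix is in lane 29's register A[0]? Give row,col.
7,2

29: g=7,t=1
[0] (7+0,1*2+0+0) = (7,2)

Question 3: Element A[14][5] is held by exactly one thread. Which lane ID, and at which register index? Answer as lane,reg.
26,3

r=14->g=6,rb=1  c=5->cb=0,t=2,b0=1
L=6*4+2=26  i=0*4+1*2+1=3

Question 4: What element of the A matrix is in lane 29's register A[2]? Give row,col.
15,2

lane 29→29/4=7, 29 mod 4=1
i=2  r:7+8→15  c:2·1+0+0→2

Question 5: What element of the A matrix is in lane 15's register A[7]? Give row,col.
15: G=3,T=3
[7] (3+8,3*2+1+8) = (11,15)

11,15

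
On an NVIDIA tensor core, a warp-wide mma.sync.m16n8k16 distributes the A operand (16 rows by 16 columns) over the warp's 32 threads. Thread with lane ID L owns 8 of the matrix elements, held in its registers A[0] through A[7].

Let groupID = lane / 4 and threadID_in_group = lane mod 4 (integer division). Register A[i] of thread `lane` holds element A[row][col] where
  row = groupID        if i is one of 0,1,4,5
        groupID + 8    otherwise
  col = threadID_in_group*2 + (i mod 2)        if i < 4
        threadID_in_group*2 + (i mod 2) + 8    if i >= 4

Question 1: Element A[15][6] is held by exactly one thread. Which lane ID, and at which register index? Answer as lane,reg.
r=15⇒gr=7,Rb=1  c=6⇒Cb=0,th=3,odd=0
L=7*4+3=31  i=0*4+1*2+0=2

31,2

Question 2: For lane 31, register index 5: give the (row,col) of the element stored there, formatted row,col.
31: gid=7,tid=3
[5] (7+0,3*2+1+8) = (7,15)

7,15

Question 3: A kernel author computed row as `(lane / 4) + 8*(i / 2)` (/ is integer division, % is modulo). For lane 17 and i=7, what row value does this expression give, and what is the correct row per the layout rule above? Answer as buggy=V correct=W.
buggy=28 correct=12

`(lane / 4) + 8*(i / 2)`[17,7]=>28
L=17=>grp=17>>2=4, tig=17&3=1
[7]=>row 4+8=12  col 1·2+1+8=11
row: 28 vs 12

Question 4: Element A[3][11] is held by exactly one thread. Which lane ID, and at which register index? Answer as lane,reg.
13,5

r:3=>grp=3,rB=0  c:11=>cB=1,tig=1,lo=1
L=3*4+1=13  i=1*4+0*2+1=5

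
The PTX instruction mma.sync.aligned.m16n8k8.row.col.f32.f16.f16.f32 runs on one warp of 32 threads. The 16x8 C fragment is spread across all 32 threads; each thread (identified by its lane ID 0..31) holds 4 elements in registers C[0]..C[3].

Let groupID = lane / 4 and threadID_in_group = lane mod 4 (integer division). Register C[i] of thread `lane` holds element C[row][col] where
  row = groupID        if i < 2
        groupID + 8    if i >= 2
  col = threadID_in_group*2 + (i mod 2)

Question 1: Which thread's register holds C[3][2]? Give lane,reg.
r:3=>grp=3,rB=0  c:2=>tig=1,lo=0
L=3*4+1=13  i=0*2+0=0

13,0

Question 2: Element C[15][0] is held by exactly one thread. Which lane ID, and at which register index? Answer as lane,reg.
28,2

r: 15->gid=7,r8=1  c: 0->tid=0,i&1=0
L=7*4+0=28  i=1*2+0=2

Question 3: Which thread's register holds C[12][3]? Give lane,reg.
r=12->g=4,rb=1  c=3->t=1,b0=1
L=4*4+1=17  i=1*2+1=3

17,3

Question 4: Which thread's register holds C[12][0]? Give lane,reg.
r=12->g=4,rb=1  c=0->t=0,b0=0
L=4*4+0=16  i=1*2+0=2

16,2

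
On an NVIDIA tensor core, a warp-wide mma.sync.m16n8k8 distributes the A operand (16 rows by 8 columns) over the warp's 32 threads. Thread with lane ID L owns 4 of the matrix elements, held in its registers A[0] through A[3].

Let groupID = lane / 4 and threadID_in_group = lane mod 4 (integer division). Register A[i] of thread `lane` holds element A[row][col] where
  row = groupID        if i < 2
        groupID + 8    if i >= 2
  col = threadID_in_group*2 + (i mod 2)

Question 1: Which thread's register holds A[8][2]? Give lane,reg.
1,2

r:8=>grp=0,rB=1  c:2=>tig=1,lo=0
L=0*4+1=1  i=1*2+0=2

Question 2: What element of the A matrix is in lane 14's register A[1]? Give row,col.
3,5

lane 14: gid=3 (14/4), tid=2 (14%4)
i=1: r=3+0=3, c=2*2+1=5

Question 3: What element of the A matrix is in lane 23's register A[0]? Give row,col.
5,6

23: g=5,t=3
[0] (5+0,3*2+0) = (5,6)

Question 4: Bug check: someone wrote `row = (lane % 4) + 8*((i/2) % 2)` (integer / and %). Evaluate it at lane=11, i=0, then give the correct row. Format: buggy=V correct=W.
`(lane % 4) + 8*((i/2) % 2)`[11,0]⇒3
lane 11⇒11/4=2, 11 mod 4=3
i=0  r:2+0⇒2  c:2·3+0⇒6
row: 3 vs 2

buggy=3 correct=2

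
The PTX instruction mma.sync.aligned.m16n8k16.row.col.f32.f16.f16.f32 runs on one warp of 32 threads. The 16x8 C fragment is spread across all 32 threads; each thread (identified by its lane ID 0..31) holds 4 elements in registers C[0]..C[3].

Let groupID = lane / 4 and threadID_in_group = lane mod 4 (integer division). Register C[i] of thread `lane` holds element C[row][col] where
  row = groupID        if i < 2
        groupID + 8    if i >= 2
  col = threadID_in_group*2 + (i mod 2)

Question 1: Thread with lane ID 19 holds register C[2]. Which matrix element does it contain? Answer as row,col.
L=19->g=19>>2=4, t=19&3=3
[2]->row 4+8=12  col 3·2+0=6

12,6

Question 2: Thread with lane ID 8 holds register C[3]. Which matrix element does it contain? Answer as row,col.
lane 8→8/4=2, 8 mod 4=0
i=3  r:2+8→10  c:2·0+1→1

10,1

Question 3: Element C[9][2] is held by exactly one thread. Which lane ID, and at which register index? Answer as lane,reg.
r=9⇒gr=1,Rb=1  c=2⇒th=1,odd=0
L=1*4+1=5  i=1*2+0=2

5,2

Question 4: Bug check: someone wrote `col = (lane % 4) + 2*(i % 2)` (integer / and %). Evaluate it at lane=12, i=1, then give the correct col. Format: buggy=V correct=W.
`(lane % 4) + 2*(i % 2)`[12,1]→2
L=12→G=12>>2=3, T=12&3=0
[1]→row 3+0=3  col 0·2+1=1
col: 2 vs 1

buggy=2 correct=1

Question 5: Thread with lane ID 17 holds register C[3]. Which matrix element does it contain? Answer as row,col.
12,3

lane 17: grp=4 (17/4), tig=1 (17%4)
i=3: r=4+8=12, c=1*2+1=3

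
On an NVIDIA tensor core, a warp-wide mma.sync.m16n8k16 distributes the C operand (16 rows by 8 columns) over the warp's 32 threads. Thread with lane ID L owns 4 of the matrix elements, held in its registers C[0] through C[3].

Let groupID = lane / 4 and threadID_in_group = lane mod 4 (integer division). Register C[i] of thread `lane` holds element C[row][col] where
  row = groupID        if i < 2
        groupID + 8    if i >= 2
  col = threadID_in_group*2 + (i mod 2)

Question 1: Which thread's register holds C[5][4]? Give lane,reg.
22,0

r:5=>grp=5,rB=0  c:4=>tig=2,lo=0
L=5*4+2=22  i=0*2+0=0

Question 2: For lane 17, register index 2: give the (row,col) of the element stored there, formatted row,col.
12,2

L=17⇒gr=17>>2=4, th=17&3=1
[2]⇒row 4+8=12  col 1·2+0=2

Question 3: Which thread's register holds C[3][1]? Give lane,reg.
12,1

r=3→G=3,rhi=0  c=1→T=0,p=1
L=3*4+0=12  i=0*2+1=1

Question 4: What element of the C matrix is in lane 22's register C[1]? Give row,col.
5,5

lane 22⇒22/4=5, 22 mod 4=2
i=1  r:5+0⇒5  c:2·2+1⇒5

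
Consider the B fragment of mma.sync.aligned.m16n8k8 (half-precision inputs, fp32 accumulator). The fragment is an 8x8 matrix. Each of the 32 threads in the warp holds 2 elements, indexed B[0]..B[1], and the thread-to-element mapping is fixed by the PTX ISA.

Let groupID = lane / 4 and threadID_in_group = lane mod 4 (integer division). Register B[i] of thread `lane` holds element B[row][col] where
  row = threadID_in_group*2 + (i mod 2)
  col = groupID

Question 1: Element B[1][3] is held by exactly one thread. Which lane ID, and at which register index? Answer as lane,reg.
12,1

c:3=>grp=3  r:1=>tig=0,lo=1
L=3*4+0=12  i=1=1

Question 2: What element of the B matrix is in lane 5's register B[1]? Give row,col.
3,1

lane 5->5/4=1, 5 mod 4=1
i=1  r:2·1+1->3  c:1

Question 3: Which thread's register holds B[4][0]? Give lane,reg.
2,0

c=0⇒gr=0  r=4⇒th=2,odd=0
L=0*4+2=2  i=0=0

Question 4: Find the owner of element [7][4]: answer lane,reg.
19,1

c=4⇒gr=4  r=7⇒th=3,odd=1
L=4*4+3=19  i=1=1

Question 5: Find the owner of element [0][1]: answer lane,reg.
4,0

c=1->g=1  r=0->t=0,b0=0
L=1*4+0=4  i=0=0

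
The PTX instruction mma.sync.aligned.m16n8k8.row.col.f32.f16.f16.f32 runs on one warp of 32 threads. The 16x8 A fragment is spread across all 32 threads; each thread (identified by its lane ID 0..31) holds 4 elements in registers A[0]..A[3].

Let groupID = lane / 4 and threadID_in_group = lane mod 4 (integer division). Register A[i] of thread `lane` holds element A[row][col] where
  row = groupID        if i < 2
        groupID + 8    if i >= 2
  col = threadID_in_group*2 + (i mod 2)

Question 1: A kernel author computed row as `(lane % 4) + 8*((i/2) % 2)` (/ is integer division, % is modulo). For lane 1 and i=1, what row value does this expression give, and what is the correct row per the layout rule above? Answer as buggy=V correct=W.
buggy=1 correct=0

`(lane % 4) + 8*((i/2) % 2)`[1,1]⇒1
lane 1: gr=0 (1/4), th=1 (1%4)
i=1: r=0+0=0, c=1*2+1=3
row: 1 vs 0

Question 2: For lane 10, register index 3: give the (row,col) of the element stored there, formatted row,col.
10: gr=2,th=2
[3] (2+8,2*2+1) = (10,5)

10,5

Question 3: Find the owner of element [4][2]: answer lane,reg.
17,0

r=4→G=4,rhi=0  c=2→T=1,p=0
L=4*4+1=17  i=0*2+0=0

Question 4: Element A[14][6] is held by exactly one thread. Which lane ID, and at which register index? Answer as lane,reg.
27,2

r=14->g=6,rb=1  c=6->t=3,b0=0
L=6*4+3=27  i=1*2+0=2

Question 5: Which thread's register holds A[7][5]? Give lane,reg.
r:7=>grp=7,rB=0  c:5=>tig=2,lo=1
L=7*4+2=30  i=0*2+1=1

30,1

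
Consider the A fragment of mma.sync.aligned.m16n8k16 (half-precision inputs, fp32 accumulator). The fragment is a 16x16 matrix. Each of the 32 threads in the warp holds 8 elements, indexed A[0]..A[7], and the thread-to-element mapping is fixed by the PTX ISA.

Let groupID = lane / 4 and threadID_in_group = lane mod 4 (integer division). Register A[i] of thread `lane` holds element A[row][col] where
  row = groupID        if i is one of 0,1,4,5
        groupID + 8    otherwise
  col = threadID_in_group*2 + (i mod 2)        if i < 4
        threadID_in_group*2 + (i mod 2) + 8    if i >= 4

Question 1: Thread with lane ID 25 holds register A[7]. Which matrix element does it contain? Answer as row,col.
14,11

lane 25: G=6 (25/4), T=1 (25%4)
i=7: r=6+8=14, c=1*2+1+8=11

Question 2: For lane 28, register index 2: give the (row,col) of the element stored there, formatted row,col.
15,0

L=28⇒gr=28>>2=7, th=28&3=0
[2]⇒row 7+8=15  col 0·2+0+0=0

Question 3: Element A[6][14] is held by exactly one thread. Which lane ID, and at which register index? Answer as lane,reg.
27,4

r=6⇒gr=6,Rb=0  c=14⇒Cb=1,th=3,odd=0
L=6*4+3=27  i=1*4+0*2+0=4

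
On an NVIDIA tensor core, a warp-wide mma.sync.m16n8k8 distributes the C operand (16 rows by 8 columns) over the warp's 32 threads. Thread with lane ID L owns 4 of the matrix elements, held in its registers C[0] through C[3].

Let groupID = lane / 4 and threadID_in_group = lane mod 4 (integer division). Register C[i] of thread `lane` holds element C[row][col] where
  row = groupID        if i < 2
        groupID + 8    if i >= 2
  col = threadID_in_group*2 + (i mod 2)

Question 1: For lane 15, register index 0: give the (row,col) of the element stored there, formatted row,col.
15: gr=3,th=3
[0] (3+0,3*2+0) = (3,6)

3,6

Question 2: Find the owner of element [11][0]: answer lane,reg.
r=11→G=3,rhi=1  c=0→T=0,p=0
L=3*4+0=12  i=1*2+0=2

12,2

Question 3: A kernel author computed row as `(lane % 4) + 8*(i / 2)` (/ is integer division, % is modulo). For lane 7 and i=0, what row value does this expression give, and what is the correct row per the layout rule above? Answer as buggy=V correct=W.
`(lane % 4) + 8*(i / 2)`[7,0]⇒3
lane 7⇒7/4=1, 7 mod 4=3
i=0  r:1+0⇒1  c:2·3+0⇒6
row: 3 vs 1

buggy=3 correct=1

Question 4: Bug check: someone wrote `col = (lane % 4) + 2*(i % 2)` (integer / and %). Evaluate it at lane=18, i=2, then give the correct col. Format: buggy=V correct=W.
buggy=2 correct=4

`(lane % 4) + 2*(i % 2)`[18,2]->2
lane 18->18/4=4, 18 mod 4=2
i=2  r:4+8->12  c:2·2+0->4
col: 2 vs 4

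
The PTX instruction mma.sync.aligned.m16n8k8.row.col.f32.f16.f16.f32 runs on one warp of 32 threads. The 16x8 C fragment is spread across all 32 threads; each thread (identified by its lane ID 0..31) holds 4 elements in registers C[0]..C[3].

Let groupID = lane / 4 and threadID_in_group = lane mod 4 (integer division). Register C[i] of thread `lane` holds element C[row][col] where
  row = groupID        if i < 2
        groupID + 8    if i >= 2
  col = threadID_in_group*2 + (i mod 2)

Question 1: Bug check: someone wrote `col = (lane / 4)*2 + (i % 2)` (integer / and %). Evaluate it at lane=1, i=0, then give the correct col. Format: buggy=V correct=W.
`(lane / 4)*2 + (i % 2)`[1,0]->0
1: g=0,t=1
[0] (0+0,1*2+0) = (0,2)
col: 0 vs 2

buggy=0 correct=2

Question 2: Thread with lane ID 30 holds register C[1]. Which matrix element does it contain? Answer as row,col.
lane 30=>30/4=7, 30 mod 4=2
i=1  r:7+0=>7  c:2·2+1=>5

7,5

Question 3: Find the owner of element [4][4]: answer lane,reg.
r=4→G=4,rhi=0  c=4→T=2,p=0
L=4*4+2=18  i=0*2+0=0

18,0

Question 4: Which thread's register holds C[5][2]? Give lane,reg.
21,0

r=5⇒gr=5,Rb=0  c=2⇒th=1,odd=0
L=5*4+1=21  i=0*2+0=0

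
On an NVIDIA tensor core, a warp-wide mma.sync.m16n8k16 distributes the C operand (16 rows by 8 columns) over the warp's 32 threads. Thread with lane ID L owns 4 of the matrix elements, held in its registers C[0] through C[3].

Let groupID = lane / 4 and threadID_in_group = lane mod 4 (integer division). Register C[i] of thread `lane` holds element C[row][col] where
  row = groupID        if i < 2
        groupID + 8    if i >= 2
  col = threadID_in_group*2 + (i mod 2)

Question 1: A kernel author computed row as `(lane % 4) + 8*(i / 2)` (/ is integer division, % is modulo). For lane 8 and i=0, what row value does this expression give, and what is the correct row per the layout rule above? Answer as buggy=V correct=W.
`(lane % 4) + 8*(i / 2)`[8,0]=>0
L=8=>grp=8>>2=2, tig=8&3=0
[0]=>row 2+0=2  col 0·2+0=0
row: 0 vs 2

buggy=0 correct=2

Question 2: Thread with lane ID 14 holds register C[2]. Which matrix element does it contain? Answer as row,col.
11,4

14: grp=3,tig=2
[2] (3+8,2*2+0) = (11,4)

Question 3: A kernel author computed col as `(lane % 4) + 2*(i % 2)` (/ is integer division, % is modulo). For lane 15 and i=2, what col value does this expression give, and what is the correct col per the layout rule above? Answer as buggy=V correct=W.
buggy=3 correct=6

`(lane % 4) + 2*(i % 2)`[15,2]->3
L=15->gid=15>>2=3, tid=15&3=3
[2]->row 3+8=11  col 3·2+0=6
col: 3 vs 6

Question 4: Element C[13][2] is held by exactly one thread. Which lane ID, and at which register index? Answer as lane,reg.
21,2

r=13->g=5,rb=1  c=2->t=1,b0=0
L=5*4+1=21  i=1*2+0=2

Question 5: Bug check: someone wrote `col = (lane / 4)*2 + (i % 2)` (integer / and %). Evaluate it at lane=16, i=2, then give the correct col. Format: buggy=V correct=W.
`(lane / 4)*2 + (i % 2)`[16,2]=>8
lane 16=>16/4=4, 16 mod 4=0
i=2  r:4+8=>12  c:2·0+0=>0
col: 8 vs 0

buggy=8 correct=0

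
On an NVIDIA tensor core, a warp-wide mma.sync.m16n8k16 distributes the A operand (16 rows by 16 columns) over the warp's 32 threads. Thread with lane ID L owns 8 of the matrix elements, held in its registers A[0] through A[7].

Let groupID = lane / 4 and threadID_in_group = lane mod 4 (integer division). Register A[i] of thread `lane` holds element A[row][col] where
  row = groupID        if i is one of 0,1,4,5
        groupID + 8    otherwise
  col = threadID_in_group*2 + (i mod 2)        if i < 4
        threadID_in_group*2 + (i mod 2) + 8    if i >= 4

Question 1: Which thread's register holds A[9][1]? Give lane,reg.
4,3

r=9→G=1,rhi=1  c=1→chi=0,T=0,p=1
L=1*4+0=4  i=0*4+1*2+1=3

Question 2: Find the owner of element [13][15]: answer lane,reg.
23,7

r=13→G=5,rhi=1  c=15→chi=1,T=3,p=1
L=5*4+3=23  i=1*4+1*2+1=7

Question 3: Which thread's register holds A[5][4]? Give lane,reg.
22,0

r=5→G=5,rhi=0  c=4→chi=0,T=2,p=0
L=5*4+2=22  i=0*4+0*2+0=0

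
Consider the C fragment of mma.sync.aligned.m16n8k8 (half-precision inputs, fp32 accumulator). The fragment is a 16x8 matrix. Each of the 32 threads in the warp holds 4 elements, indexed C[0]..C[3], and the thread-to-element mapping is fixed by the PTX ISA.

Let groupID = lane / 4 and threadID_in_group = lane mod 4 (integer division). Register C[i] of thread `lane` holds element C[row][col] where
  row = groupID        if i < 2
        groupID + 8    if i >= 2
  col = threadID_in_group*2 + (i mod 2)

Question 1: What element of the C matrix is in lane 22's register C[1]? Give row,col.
5,5

lane 22→22/4=5, 22 mod 4=2
i=1  r:5+0→5  c:2·2+1→5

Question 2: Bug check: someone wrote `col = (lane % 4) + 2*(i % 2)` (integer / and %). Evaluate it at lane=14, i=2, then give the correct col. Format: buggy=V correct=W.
`(lane % 4) + 2*(i % 2)`[14,2]->2
lane 14->14/4=3, 14 mod 4=2
i=2  r:3+8->11  c:2·2+0->4
col: 2 vs 4

buggy=2 correct=4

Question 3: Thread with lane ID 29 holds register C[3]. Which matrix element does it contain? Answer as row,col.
L=29->g=29>>2=7, t=29&3=1
[3]->row 7+8=15  col 1·2+1=3

15,3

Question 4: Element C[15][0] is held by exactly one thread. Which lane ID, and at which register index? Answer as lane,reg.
r=15⇒gr=7,Rb=1  c=0⇒th=0,odd=0
L=7*4+0=28  i=1*2+0=2

28,2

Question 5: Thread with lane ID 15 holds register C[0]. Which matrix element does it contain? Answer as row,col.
15: G=3,T=3
[0] (3+0,3*2+0) = (3,6)

3,6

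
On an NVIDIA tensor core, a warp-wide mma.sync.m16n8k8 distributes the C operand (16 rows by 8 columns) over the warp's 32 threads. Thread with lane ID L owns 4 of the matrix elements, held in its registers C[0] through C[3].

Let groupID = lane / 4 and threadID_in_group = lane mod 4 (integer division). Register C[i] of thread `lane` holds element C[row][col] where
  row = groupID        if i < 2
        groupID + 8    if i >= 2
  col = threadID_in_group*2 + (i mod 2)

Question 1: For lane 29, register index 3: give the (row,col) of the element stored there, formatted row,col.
15,3

lane 29: grp=7 (29/4), tig=1 (29%4)
i=3: r=7+8=15, c=1*2+1=3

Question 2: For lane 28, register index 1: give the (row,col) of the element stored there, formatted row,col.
7,1

lane 28: g=7 (28/4), t=0 (28%4)
i=1: r=7+0=7, c=0*2+1=1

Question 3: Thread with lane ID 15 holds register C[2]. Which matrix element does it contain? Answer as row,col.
11,6

15: grp=3,tig=3
[2] (3+8,3*2+0) = (11,6)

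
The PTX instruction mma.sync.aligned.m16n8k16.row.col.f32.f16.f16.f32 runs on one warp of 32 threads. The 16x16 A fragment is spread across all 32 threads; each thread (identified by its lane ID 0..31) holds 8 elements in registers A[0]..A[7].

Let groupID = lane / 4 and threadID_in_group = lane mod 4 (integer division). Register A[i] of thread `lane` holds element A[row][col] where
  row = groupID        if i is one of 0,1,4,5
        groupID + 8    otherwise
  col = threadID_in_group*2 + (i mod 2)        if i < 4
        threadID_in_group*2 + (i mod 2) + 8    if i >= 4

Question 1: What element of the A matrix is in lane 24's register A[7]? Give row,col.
14,9

lane 24: gr=6 (24/4), th=0 (24%4)
i=7: r=6+8=14, c=0*2+1+8=9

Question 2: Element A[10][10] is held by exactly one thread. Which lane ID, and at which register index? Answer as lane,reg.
9,6

r=10⇒gr=2,Rb=1  c=10⇒Cb=1,th=1,odd=0
L=2*4+1=9  i=1*4+1*2+0=6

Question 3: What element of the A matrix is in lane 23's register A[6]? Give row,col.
13,14

L=23→G=23>>2=5, T=23&3=3
[6]→row 5+8=13  col 3·2+0+8=14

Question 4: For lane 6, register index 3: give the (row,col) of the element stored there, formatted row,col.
9,5

L=6->gid=6>>2=1, tid=6&3=2
[3]->row 1+8=9  col 2·2+1+0=5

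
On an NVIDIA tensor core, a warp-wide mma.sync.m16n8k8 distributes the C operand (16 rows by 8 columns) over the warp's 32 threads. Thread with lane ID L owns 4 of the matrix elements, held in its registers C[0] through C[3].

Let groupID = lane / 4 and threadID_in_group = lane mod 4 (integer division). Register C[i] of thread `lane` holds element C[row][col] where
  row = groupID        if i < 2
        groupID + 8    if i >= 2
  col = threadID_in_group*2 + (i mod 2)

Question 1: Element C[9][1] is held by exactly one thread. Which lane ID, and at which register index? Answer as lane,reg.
r=9→G=1,rhi=1  c=1→T=0,p=1
L=1*4+0=4  i=1*2+1=3

4,3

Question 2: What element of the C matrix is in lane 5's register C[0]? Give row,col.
1,2

L=5->g=5>>2=1, t=5&3=1
[0]->row 1+0=1  col 1·2+0=2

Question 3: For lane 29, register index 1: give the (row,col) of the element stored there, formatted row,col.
7,3

lane 29: gr=7 (29/4), th=1 (29%4)
i=1: r=7+0=7, c=1*2+1=3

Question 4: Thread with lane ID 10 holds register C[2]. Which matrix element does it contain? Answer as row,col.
10,4

lane 10⇒10/4=2, 10 mod 4=2
i=2  r:2+8⇒10  c:2·2+0⇒4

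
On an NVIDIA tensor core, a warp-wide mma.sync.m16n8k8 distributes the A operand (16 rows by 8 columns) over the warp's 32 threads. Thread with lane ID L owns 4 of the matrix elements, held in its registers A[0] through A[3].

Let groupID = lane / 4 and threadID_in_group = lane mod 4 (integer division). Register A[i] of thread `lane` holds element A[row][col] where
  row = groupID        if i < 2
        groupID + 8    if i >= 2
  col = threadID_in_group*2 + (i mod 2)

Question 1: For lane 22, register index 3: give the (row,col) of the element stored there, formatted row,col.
13,5

lane 22→22/4=5, 22 mod 4=2
i=3  r:5+8→13  c:2·2+1→5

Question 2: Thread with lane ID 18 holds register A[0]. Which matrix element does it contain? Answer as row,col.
lane 18: G=4 (18/4), T=2 (18%4)
i=0: r=4+0=4, c=2*2+0=4

4,4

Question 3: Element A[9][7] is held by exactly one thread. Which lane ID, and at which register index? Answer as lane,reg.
7,3

r=9⇒gr=1,Rb=1  c=7⇒th=3,odd=1
L=1*4+3=7  i=1*2+1=3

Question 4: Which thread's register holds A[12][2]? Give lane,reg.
17,2

r:12=>grp=4,rB=1  c:2=>tig=1,lo=0
L=4*4+1=17  i=1*2+0=2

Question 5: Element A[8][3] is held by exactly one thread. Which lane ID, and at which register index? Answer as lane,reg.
r: 8->gid=0,r8=1  c: 3->tid=1,i&1=1
L=0*4+1=1  i=1*2+1=3

1,3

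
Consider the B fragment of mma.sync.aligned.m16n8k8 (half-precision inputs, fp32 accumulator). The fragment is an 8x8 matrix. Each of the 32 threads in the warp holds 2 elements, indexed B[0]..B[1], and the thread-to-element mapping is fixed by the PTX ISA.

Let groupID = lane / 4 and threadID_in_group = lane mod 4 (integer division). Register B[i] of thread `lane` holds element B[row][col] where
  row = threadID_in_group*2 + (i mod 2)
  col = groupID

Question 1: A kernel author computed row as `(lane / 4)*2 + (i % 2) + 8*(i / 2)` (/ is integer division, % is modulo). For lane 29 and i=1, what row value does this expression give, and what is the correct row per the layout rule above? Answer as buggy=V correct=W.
`(lane / 4)*2 + (i % 2) + 8*(i / 2)`[29,1]→15
lane 29→29/4=7, 29 mod 4=1
i=1  r:2·1+1→3  c:7
row: 15 vs 3

buggy=15 correct=3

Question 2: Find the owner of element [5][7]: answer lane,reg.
30,1

c=7->g=7  r=5->t=2,b0=1
L=7*4+2=30  i=1=1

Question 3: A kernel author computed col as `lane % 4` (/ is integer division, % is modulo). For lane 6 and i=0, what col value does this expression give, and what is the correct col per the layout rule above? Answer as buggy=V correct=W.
buggy=2 correct=1

`lane % 4`[6,0]→2
lane 6: G=1 (6/4), T=2 (6%4)
i=0: r=2*2+0=4, c=G=1
col: 2 vs 1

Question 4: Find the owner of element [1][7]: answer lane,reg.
28,1

c:7=>grp=7  r:1=>tig=0,lo=1
L=7*4+0=28  i=1=1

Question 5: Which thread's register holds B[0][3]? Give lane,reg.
12,0

c=3→G=3  r=0→T=0,p=0
L=3*4+0=12  i=0=0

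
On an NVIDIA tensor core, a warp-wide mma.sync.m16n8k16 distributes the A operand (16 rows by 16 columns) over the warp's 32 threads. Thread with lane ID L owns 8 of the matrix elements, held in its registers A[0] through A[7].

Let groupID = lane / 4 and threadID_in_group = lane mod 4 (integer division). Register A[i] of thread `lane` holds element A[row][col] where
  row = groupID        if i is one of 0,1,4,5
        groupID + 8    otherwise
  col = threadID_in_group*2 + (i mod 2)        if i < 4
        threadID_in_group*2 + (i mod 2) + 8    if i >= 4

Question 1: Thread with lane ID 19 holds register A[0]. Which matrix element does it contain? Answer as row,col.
4,6

19: g=4,t=3
[0] (4+0,3*2+0+0) = (4,6)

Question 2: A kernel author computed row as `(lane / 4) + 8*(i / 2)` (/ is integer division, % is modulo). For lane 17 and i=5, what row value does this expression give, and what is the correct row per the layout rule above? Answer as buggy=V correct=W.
buggy=20 correct=4

`(lane / 4) + 8*(i / 2)`[17,5]->20
lane 17->17/4=4, 17 mod 4=1
i=5  r:4+0->4  c:2·1+1+8->11
row: 20 vs 4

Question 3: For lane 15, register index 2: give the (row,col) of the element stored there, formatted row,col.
lane 15: G=3 (15/4), T=3 (15%4)
i=2: r=3+8=11, c=3*2+0+0=6

11,6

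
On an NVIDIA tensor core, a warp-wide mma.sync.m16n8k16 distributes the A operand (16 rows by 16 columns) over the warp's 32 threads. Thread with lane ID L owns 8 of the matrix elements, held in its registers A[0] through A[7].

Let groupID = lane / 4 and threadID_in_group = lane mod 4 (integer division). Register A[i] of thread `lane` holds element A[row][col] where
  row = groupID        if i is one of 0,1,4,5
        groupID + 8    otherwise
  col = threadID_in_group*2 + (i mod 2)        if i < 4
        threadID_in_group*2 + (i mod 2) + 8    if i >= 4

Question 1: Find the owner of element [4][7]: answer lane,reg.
19,1

r=4⇒gr=4,Rb=0  c=7⇒Cb=0,th=3,odd=1
L=4*4+3=19  i=0*4+0*2+1=1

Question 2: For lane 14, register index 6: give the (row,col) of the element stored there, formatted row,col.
L=14=>grp=14>>2=3, tig=14&3=2
[6]=>row 3+8=11  col 2·2+0+8=12

11,12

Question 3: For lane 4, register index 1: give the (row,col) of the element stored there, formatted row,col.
lane 4=>4/4=1, 4 mod 4=0
i=1  r:1+0=>1  c:2·0+1+0=>1

1,1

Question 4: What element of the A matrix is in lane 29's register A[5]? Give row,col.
7,11

lane 29: G=7 (29/4), T=1 (29%4)
i=5: r=7+0=7, c=1*2+1+8=11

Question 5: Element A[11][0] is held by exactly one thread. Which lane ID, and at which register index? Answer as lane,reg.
12,2

r=11->g=3,rb=1  c=0->cb=0,t=0,b0=0
L=3*4+0=12  i=0*4+1*2+0=2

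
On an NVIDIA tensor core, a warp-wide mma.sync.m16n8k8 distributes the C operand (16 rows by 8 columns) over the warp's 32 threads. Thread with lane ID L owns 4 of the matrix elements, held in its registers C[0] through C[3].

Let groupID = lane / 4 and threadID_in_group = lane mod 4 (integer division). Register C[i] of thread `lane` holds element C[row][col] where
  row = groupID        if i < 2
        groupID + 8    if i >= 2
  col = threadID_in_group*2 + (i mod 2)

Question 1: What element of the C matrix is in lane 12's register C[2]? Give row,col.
L=12⇒gr=12>>2=3, th=12&3=0
[2]⇒row 3+8=11  col 0·2+0=0

11,0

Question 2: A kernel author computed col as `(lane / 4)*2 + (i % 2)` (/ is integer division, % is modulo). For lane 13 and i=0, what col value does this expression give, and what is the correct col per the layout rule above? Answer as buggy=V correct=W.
`(lane / 4)*2 + (i % 2)`[13,0]⇒6
lane 13⇒13/4=3, 13 mod 4=1
i=0  r:3+0⇒3  c:2·1+0⇒2
col: 6 vs 2

buggy=6 correct=2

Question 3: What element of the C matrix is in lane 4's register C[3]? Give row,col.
9,1

lane 4: g=1 (4/4), t=0 (4%4)
i=3: r=1+8=9, c=0*2+1=1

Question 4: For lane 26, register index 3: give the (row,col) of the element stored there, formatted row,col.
lane 26→26/4=6, 26 mod 4=2
i=3  r:6+8→14  c:2·2+1→5

14,5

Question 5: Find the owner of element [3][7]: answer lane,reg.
15,1

r=3→G=3,rhi=0  c=7→T=3,p=1
L=3*4+3=15  i=0*2+1=1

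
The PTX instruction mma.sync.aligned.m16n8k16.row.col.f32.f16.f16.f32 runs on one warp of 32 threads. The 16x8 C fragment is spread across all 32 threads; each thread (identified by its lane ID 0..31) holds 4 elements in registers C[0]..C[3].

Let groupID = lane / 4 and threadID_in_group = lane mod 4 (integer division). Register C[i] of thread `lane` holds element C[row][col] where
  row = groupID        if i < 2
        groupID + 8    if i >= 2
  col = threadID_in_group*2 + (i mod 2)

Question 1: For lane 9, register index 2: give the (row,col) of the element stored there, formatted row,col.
10,2

9: g=2,t=1
[2] (2+8,1*2+0) = (10,2)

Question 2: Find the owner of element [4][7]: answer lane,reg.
r: 4->gid=4,r8=0  c: 7->tid=3,i&1=1
L=4*4+3=19  i=0*2+1=1

19,1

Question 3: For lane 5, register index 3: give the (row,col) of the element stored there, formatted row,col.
9,3

5: gr=1,th=1
[3] (1+8,1*2+1) = (9,3)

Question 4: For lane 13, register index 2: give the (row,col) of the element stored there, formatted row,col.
11,2

lane 13: G=3 (13/4), T=1 (13%4)
i=2: r=3+8=11, c=1*2+0=2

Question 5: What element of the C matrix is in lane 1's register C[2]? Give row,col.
lane 1->1/4=0, 1 mod 4=1
i=2  r:0+8->8  c:2·1+0->2

8,2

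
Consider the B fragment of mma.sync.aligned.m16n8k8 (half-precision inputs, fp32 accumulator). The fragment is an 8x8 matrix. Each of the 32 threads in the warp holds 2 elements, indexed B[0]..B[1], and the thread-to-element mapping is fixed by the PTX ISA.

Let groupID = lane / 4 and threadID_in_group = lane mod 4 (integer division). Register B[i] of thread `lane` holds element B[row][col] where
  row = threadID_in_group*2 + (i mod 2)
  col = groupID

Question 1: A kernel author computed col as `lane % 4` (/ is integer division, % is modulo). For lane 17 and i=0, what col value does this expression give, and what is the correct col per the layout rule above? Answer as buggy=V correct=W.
`lane % 4`[17,0]⇒1
L=17⇒gr=17>>2=4, th=17&3=1
[0]⇒row 1·2+0=2  col gr=4
col: 1 vs 4

buggy=1 correct=4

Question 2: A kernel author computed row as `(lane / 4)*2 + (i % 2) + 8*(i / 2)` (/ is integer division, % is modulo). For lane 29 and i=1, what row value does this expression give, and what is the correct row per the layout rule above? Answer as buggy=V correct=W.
`(lane / 4)*2 + (i % 2) + 8*(i / 2)`[29,1]→15
lane 29→29/4=7, 29 mod 4=1
i=1  r:2·1+1→3  c:7
row: 15 vs 3

buggy=15 correct=3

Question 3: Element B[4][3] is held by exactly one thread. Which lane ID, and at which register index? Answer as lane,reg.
c=3⇒gr=3  r=4⇒th=2,odd=0
L=3*4+2=14  i=0=0

14,0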